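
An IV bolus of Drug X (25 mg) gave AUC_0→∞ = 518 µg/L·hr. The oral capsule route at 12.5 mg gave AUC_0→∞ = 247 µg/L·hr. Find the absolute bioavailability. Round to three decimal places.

F = (AUC_ev / D_ev) / (AUC_iv / D_iv)
  = (247/12.5) / (518/25)
  = 19.76 / 20.72 = 0.9537

F = 0.954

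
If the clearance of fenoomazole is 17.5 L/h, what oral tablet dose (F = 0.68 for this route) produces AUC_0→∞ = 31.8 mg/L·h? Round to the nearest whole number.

Dose = 818 mg

Dose = CL × AUC_0→∞ / F
     = 17.5 × 31.8 / 0.68 = 818.382 mg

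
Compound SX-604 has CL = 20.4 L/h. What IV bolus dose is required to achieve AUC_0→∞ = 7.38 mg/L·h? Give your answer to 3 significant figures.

Dose = 151 mg

Dose_iv = CL × AUC_0→∞
     = 20.4 × 7.38 = 150.552 mg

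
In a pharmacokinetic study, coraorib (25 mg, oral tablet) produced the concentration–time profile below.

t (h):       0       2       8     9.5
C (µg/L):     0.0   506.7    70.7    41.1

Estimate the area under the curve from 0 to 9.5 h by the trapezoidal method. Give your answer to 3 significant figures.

AUC = 2320 µg/L·h

Trapezoidal AUC_0→9.5:
  [0→2]: (0.0+506.7)/2 × 2 = 506.7
  [2→8]: (506.7+70.7)/2 × 6 = 1732.2
  [8→9.5]: (70.7+41.1)/2 × 1.5 = 83.85
  Sum = 2322.75 µg/L·h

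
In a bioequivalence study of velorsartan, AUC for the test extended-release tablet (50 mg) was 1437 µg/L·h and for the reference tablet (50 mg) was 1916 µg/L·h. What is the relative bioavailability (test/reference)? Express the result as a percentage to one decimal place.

F_rel = 75.0%

F_rel = (AUC_test/D_test) / (AUC_ref/D_ref)
      = (1437/50) / (1916/50)
      = 28.74 / 38.32 = 0.7500 = 75.00%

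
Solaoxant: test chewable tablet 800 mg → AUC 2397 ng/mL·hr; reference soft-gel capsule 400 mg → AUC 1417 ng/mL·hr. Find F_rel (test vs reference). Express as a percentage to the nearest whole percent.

F_rel = 85%

F_rel = (AUC_test/D_test) / (AUC_ref/D_ref)
      = (2397/800) / (1417/400)
      = 2.99625 / 3.5425 = 0.8458 = 84.58%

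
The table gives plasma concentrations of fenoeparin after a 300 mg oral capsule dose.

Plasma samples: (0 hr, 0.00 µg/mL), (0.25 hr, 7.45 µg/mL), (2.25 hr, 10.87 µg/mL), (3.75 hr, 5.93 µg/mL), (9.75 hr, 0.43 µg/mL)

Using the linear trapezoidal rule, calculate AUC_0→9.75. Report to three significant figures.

Trapezoidal AUC_0→9.75:
  [0→0.25]: (0.00+7.45)/2 × 0.25 = 0.93125
  [0.25→2.25]: (7.45+10.87)/2 × 2 = 18.32
  [2.25→3.75]: (10.87+5.93)/2 × 1.5 = 12.6
  [3.75→9.75]: (5.93+0.43)/2 × 6 = 19.08
  Sum = 50.93125 µg/mL·hr

AUC = 50.9 µg/mL·hr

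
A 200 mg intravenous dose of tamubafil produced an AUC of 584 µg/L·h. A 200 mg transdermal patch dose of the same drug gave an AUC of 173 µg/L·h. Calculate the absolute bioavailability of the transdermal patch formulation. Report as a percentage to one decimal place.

F = 29.6%

F = (AUC_ev / D_ev) / (AUC_iv / D_iv)
  = (173/200) / (584/200)
  = 0.865 / 2.92 = 0.2962
  = 29.62%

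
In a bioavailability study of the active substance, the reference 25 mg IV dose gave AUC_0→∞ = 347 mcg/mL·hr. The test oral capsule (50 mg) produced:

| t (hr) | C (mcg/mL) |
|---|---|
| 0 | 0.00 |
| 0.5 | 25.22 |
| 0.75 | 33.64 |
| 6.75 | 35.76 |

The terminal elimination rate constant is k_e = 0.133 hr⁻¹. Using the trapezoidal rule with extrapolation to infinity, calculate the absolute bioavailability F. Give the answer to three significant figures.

F = 0.707

Trapezoidal AUC_0→6.75 (oral capsule):
  [0→0.5]: (0.00+25.22)/2 × 0.5 = 6.305
  [0.5→0.75]: (25.22+33.64)/2 × 0.25 = 7.3575
  [0.75→6.75]: (33.64+35.76)/2 × 6 = 208.2
  Sum = 221.8625 mcg/mL·hr
Tail: C_last/k_e = 35.76/0.133 = 268.872
AUC_0→∞ (oral capsule) = 221.8625 + 268.872 = 490.7345 mcg/mL·hr
F = (AUC_ev/D_ev)/(AUC_iv/D_iv) = (490.7345/50)/(347/25) = 9.81469/13.88 = 0.7071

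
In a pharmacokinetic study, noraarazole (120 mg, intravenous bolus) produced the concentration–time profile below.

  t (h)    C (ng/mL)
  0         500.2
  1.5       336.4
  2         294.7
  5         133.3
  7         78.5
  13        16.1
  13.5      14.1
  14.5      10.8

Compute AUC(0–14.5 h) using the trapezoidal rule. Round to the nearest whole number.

AUC = 1943 ng/mL·h

Trapezoidal AUC_0→14.5:
  [0→1.5]: (500.2+336.4)/2 × 1.5 = 627.45
  [1.5→2]: (336.4+294.7)/2 × 0.5 = 157.775
  [2→5]: (294.7+133.3)/2 × 3 = 642.0
  [5→7]: (133.3+78.5)/2 × 2 = 211.8
  [7→13]: (78.5+16.1)/2 × 6 = 283.8
  [13→13.5]: (16.1+14.1)/2 × 0.5 = 7.55
  [13.5→14.5]: (14.1+10.8)/2 × 1 = 12.45
  Sum = 1942.825 ng/mL·h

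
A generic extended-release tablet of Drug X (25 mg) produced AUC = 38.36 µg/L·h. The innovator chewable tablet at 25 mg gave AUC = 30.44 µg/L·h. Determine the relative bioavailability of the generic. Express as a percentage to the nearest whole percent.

F_rel = (AUC_test/D_test) / (AUC_ref/D_ref)
      = (38.36/25) / (30.44/25)
      = 1.5344 / 1.2176 = 1.2602 = 126.02%

F_rel = 126%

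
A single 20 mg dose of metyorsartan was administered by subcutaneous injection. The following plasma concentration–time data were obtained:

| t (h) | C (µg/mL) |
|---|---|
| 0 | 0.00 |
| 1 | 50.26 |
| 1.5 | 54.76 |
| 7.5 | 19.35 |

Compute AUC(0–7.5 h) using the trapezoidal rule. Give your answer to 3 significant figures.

Trapezoidal AUC_0→7.5:
  [0→1]: (0.00+50.26)/2 × 1 = 25.13
  [1→1.5]: (50.26+54.76)/2 × 0.5 = 26.255
  [1.5→7.5]: (54.76+19.35)/2 × 6 = 222.33
  Sum = 273.715 µg/mL·h

AUC = 274 µg/mL·h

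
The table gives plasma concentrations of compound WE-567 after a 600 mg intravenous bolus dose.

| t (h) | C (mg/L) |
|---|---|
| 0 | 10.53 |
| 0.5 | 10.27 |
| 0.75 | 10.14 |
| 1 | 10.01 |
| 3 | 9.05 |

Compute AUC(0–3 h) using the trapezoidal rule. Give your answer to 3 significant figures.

Trapezoidal AUC_0→3:
  [0→0.5]: (10.53+10.27)/2 × 0.5 = 5.2
  [0.5→0.75]: (10.27+10.14)/2 × 0.25 = 2.55125
  [0.75→1]: (10.14+10.01)/2 × 0.25 = 2.51875
  [1→3]: (10.01+9.05)/2 × 2 = 19.06
  Sum = 29.33 mg/L·h

AUC = 29.3 mg/L·h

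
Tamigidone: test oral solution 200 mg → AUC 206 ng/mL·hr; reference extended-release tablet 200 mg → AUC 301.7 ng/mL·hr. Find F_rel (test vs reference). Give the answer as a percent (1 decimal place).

F_rel = 68.3%

F_rel = (AUC_test/D_test) / (AUC_ref/D_ref)
      = (206/200) / (301.7/200)
      = 1.03 / 1.5085 = 0.6828 = 68.28%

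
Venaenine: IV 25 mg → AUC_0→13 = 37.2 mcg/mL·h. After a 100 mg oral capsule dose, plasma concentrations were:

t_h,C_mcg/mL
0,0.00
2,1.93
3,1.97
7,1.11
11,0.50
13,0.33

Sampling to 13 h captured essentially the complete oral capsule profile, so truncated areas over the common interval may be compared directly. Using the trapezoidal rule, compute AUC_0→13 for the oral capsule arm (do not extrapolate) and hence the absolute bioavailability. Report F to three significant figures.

F = 0.0947

Trapezoidal AUC_0→13 (oral capsule):
  [0→2]: (0.00+1.93)/2 × 2 = 1.93
  [2→3]: (1.93+1.97)/2 × 1 = 1.95
  [3→7]: (1.97+1.11)/2 × 4 = 6.16
  [7→11]: (1.11+0.50)/2 × 4 = 3.22
  [11→13]: (0.50+0.33)/2 × 2 = 0.83
  Sum = 14.09 mcg/mL·h
F = (AUC_ev/D_ev)/(AUC_iv/D_iv) = (14.09/100)/(37.2/25) = 0.1409/1.488 = 0.0947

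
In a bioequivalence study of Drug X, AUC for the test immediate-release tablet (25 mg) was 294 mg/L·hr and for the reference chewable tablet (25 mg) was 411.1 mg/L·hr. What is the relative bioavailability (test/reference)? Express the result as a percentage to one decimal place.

F_rel = (AUC_test/D_test) / (AUC_ref/D_ref)
      = (294/25) / (411.1/25)
      = 11.76 / 16.444 = 0.7152 = 71.52%

F_rel = 71.5%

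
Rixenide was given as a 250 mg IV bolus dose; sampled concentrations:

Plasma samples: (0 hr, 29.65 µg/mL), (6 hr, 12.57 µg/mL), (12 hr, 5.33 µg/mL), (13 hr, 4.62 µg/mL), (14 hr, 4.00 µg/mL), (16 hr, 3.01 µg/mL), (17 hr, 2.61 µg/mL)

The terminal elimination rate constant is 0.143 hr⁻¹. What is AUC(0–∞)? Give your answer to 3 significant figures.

Trapezoidal AUC_0→17:
  [0→6]: (29.65+12.57)/2 × 6 = 126.66
  [6→12]: (12.57+5.33)/2 × 6 = 53.7
  [12→13]: (5.33+4.62)/2 × 1 = 4.975
  [13→14]: (4.62+4.00)/2 × 1 = 4.31
  [14→16]: (4.00+3.01)/2 × 2 = 7.01
  [16→17]: (3.01+2.61)/2 × 1 = 2.81
  Sum = 199.465 µg/mL·hr
Extrapolated tail: C_last / k_e = 2.61 / 0.143 = 18.252
AUC_0→∞ = 199.465 + 18.252 = 217.717 µg/mL·hr

AUC = 218 µg/mL·hr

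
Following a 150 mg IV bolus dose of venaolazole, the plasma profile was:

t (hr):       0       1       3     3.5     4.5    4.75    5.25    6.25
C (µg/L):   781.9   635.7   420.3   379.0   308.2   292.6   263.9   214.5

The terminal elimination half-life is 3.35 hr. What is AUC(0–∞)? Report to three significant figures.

Trapezoidal AUC_0→6.25:
  [0→1]: (781.9+635.7)/2 × 1 = 708.8
  [1→3]: (635.7+420.3)/2 × 2 = 1056.0
  [3→3.5]: (420.3+379.0)/2 × 0.5 = 199.825
  [3.5→4.5]: (379.0+308.2)/2 × 1 = 343.6
  [4.5→4.75]: (308.2+292.6)/2 × 0.25 = 75.1
  [4.75→5.25]: (292.6+263.9)/2 × 0.5 = 139.125
  [5.25→6.25]: (263.9+214.5)/2 × 1 = 239.2
  Sum = 2761.65 µg/L·hr
k_e = ln2 / t½ = 0.693147 / 3.35 = 0.2069 hr^-1
Extrapolated tail: C_last / k_e = 214.5 / 0.2069 = 1036.733
AUC_0→∞ = 2761.65 + 1036.733 = 3798.383 µg/L·hr

AUC = 3800 µg/L·hr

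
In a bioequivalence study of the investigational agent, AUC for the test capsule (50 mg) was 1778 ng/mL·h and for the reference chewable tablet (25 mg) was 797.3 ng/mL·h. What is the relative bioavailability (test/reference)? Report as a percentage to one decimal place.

F_rel = (AUC_test/D_test) / (AUC_ref/D_ref)
      = (1778/50) / (797.3/25)
      = 35.56 / 31.892 = 1.1150 = 111.50%

F_rel = 111.5%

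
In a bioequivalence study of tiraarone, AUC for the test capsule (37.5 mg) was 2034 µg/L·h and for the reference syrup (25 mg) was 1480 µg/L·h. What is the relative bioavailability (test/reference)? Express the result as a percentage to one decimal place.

F_rel = 91.6%

F_rel = (AUC_test/D_test) / (AUC_ref/D_ref)
      = (2034/37.5) / (1480/25)
      = 54.24 / 59.2 = 0.9162 = 91.62%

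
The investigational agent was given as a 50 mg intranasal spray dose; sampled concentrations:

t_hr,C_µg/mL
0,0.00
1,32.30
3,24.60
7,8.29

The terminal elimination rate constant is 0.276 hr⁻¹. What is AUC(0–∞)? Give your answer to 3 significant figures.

Trapezoidal AUC_0→7:
  [0→1]: (0.00+32.30)/2 × 1 = 16.15
  [1→3]: (32.30+24.60)/2 × 2 = 56.9
  [3→7]: (24.60+8.29)/2 × 4 = 65.78
  Sum = 138.83 µg/mL·hr
Extrapolated tail: C_last / k_e = 8.29 / 0.276 = 30.036
AUC_0→∞ = 138.83 + 30.036 = 168.866 µg/mL·hr

AUC = 169 µg/mL·hr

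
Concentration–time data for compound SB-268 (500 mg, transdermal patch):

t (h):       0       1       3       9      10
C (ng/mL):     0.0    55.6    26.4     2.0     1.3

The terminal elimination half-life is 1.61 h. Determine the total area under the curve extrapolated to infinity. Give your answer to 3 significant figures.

Trapezoidal AUC_0→10:
  [0→1]: (0.0+55.6)/2 × 1 = 27.8
  [1→3]: (55.6+26.4)/2 × 2 = 82.0
  [3→9]: (26.4+2.0)/2 × 6 = 85.2
  [9→10]: (2.0+1.3)/2 × 1 = 1.65
  Sum = 196.65 ng/mL·h
k_e = ln2 / t½ = 0.693147 / 1.61 = 0.4305 h^-1
Extrapolated tail: C_last / k_e = 1.3 / 0.4305 = 3.020
AUC_0→∞ = 196.65 + 3.020 = 199.67 ng/mL·h

AUC = 200 ng/mL·h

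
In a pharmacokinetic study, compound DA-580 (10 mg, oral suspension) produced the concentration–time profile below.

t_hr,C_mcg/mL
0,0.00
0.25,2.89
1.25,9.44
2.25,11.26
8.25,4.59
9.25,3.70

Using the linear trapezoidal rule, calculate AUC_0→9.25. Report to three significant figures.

AUC = 68.6 mcg/mL·hr

Trapezoidal AUC_0→9.25:
  [0→0.25]: (0.00+2.89)/2 × 0.25 = 0.36125
  [0.25→1.25]: (2.89+9.44)/2 × 1 = 6.165
  [1.25→2.25]: (9.44+11.26)/2 × 1 = 10.35
  [2.25→8.25]: (11.26+4.59)/2 × 6 = 47.55
  [8.25→9.25]: (4.59+3.70)/2 × 1 = 4.145
  Sum = 68.57125 mcg/mL·hr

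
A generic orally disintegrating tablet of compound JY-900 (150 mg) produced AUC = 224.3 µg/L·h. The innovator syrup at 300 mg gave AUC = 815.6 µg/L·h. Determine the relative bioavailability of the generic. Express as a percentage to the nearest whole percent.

F_rel = 55%

F_rel = (AUC_test/D_test) / (AUC_ref/D_ref)
      = (224.3/150) / (815.6/300)
      = 1.49533 / 2.71867 = 0.5500 = 55.00%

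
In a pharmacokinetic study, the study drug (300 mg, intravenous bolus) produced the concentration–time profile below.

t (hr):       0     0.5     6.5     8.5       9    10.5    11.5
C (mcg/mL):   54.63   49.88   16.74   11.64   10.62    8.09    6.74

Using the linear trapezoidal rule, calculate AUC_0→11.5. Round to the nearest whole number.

Trapezoidal AUC_0→11.5:
  [0→0.5]: (54.63+49.88)/2 × 0.5 = 26.1275
  [0.5→6.5]: (49.88+16.74)/2 × 6 = 199.86
  [6.5→8.5]: (16.74+11.64)/2 × 2 = 28.38
  [8.5→9]: (11.64+10.62)/2 × 0.5 = 5.565
  [9→10.5]: (10.62+8.09)/2 × 1.5 = 14.0325
  [10.5→11.5]: (8.09+6.74)/2 × 1 = 7.415
  Sum = 281.38 mcg/mL·hr

AUC = 281 mcg/mL·hr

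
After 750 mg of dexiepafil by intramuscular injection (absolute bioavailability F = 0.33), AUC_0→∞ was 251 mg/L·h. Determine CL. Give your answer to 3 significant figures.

CL = 0.986 L/h

CL = F × Dose / AUC_0→∞
   = 0.33 × 750 / 251 = 0.986056 L/h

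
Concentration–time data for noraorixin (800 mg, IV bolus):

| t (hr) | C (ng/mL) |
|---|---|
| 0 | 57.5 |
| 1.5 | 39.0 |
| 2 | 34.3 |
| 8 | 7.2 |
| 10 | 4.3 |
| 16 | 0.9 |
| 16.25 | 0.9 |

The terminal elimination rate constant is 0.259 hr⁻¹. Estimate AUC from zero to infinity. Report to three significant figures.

Trapezoidal AUC_0→16.25:
  [0→1.5]: (57.5+39.0)/2 × 1.5 = 72.375
  [1.5→2]: (39.0+34.3)/2 × 0.5 = 18.325
  [2→8]: (34.3+7.2)/2 × 6 = 124.5
  [8→10]: (7.2+4.3)/2 × 2 = 11.5
  [10→16]: (4.3+0.9)/2 × 6 = 15.6
  [16→16.25]: (0.9+0.9)/2 × 0.25 = 0.225
  Sum = 242.525 ng/mL·hr
Extrapolated tail: C_last / k_e = 0.9 / 0.259 = 3.475
AUC_0→∞ = 242.525 + 3.475 = 246.0 ng/mL·hr

AUC = 246 ng/mL·hr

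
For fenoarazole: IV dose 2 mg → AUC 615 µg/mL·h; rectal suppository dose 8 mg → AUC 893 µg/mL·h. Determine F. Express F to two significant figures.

F = (AUC_ev / D_ev) / (AUC_iv / D_iv)
  = (893/8) / (615/2)
  = 111.625 / 307.5 = 0.3630

F = 0.36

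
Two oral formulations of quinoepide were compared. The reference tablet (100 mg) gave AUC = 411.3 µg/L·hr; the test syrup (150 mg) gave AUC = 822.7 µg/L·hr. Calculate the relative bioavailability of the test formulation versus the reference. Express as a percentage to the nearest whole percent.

F_rel = 133%

F_rel = (AUC_test/D_test) / (AUC_ref/D_ref)
      = (822.7/150) / (411.3/100)
      = 5.48467 / 4.113 = 1.3335 = 133.35%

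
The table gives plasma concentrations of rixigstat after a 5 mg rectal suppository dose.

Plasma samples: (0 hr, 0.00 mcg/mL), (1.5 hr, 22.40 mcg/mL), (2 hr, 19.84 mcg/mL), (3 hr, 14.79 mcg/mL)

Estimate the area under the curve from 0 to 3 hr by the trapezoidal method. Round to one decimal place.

Trapezoidal AUC_0→3:
  [0→1.5]: (0.00+22.40)/2 × 1.5 = 16.8
  [1.5→2]: (22.40+19.84)/2 × 0.5 = 10.56
  [2→3]: (19.84+14.79)/2 × 1 = 17.315
  Sum = 44.675 mcg/mL·hr

AUC = 44.7 mcg/mL·hr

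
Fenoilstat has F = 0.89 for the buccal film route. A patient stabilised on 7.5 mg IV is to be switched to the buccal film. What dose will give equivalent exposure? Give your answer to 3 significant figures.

D_buccal = 8.43 mg

For equal systemic exposure: F × D_ev = D_iv
D_ev = D_iv / F = 7.5 / 0.89 = 8.42697 mg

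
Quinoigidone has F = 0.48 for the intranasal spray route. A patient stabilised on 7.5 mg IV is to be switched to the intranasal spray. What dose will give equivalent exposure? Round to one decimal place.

D_intranasal = 15.6 mg

For equal systemic exposure: F × D_ev = D_iv
D_ev = D_iv / F = 7.5 / 0.48 = 15.625 mg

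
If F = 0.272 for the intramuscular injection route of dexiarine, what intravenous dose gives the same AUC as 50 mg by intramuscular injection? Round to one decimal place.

Systemic exposure from an extravascular dose = F × D_ev, so the equivalent IV dose is F × D_ev.
D_iv = F × D_ev = 0.272 × 50 = 13.6 mg

D_iv = 13.6 mg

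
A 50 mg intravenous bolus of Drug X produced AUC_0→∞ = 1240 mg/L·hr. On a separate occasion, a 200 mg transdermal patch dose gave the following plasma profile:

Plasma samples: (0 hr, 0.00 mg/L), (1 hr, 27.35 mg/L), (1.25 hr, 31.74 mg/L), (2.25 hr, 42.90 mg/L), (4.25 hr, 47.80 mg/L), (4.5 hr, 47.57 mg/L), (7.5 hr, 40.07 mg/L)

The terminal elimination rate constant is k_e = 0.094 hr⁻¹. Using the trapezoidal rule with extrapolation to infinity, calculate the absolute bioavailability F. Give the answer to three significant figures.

F = 0.145

Trapezoidal AUC_0→7.5 (transdermal patch):
  [0→1]: (0.00+27.35)/2 × 1 = 13.675
  [1→1.25]: (27.35+31.74)/2 × 0.25 = 7.38625
  [1.25→2.25]: (31.74+42.90)/2 × 1 = 37.32
  [2.25→4.25]: (42.90+47.80)/2 × 2 = 90.7
  [4.25→4.5]: (47.80+47.57)/2 × 0.25 = 11.92125
  [4.5→7.5]: (47.57+40.07)/2 × 3 = 131.46
  Sum = 292.4625 mg/L·hr
Tail: C_last/k_e = 40.07/0.094 = 426.277
AUC_0→∞ (transdermal patch) = 292.4625 + 426.277 = 718.7395 mg/L·hr
F = (AUC_ev/D_ev)/(AUC_iv/D_iv) = (718.7395/200)/(1240/50) = 3.5936975/24.8 = 0.1449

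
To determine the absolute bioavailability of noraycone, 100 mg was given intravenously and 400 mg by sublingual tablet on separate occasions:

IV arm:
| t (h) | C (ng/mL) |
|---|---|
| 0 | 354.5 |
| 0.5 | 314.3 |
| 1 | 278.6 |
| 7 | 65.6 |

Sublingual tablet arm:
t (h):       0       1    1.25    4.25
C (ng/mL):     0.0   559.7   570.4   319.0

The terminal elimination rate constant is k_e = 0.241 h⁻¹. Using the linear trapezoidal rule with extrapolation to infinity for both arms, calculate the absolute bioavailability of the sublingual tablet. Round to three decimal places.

F = 0.475

Trapezoidal AUC_0→7 (IV):
  [0→0.5]: (354.5+314.3)/2 × 0.5 = 167.2
  [0.5→1]: (314.3+278.6)/2 × 0.5 = 148.225
  [1→7]: (278.6+65.6)/2 × 6 = 1032.6
  Sum = 1348.025 ng/mL·h
IV tail: 65.6/0.241 = 272.199; AUC_iv,0→∞ = 1348.025 + 272.199 = 1620.224 ng/mL·h
Trapezoidal AUC_0→4.25 (sublingual tablet):
  [0→1]: (0.0+559.7)/2 × 1 = 279.85
  [1→1.25]: (559.7+570.4)/2 × 0.25 = 141.2625
  [1.25→4.25]: (570.4+319.0)/2 × 3 = 1334.1
  Sum = 1755.2125 ng/mL·h
sublingual tablet tail: 319.0/0.241 = 1323.651; AUC_ev,0→∞ = 1755.2125 + 1323.651 = 3078.8635 ng/mL·h
F = (AUC_ev/D_ev)/(AUC_iv/D_iv) = (3078.8635/400)/(1620.224/100) = 7.69716/16.20224 = 0.4751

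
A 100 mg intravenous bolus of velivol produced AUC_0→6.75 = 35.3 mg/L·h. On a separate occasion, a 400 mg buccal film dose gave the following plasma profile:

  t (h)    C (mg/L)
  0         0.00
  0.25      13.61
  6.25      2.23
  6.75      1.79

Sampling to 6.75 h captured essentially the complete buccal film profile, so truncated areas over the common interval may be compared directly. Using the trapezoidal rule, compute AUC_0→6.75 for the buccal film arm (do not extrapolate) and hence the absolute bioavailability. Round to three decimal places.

F = 0.356

Trapezoidal AUC_0→6.75 (buccal film):
  [0→0.25]: (0.00+13.61)/2 × 0.25 = 1.70125
  [0.25→6.25]: (13.61+2.23)/2 × 6 = 47.52
  [6.25→6.75]: (2.23+1.79)/2 × 0.5 = 1.005
  Sum = 50.22625 mg/L·h
F = (AUC_ev/D_ev)/(AUC_iv/D_iv) = (50.22625/400)/(35.3/100) = 0.125566/0.353 = 0.3557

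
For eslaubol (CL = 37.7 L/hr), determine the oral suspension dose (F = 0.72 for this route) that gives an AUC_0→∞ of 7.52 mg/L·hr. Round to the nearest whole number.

Dose = CL × AUC_0→∞ / F
     = 37.7 × 7.52 / 0.72 = 393.756 mg

Dose = 394 mg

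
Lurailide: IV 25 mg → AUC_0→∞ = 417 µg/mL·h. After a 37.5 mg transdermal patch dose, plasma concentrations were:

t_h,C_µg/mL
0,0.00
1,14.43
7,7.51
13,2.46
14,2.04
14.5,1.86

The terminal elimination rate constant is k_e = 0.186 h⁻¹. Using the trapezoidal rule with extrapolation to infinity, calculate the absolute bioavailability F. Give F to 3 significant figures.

F = 0.186

Trapezoidal AUC_0→14.5 (transdermal patch):
  [0→1]: (0.00+14.43)/2 × 1 = 7.215
  [1→7]: (14.43+7.51)/2 × 6 = 65.82
  [7→13]: (7.51+2.46)/2 × 6 = 29.91
  [13→14]: (2.46+2.04)/2 × 1 = 2.25
  [14→14.5]: (2.04+1.86)/2 × 0.5 = 0.975
  Sum = 106.17 µg/mL·h
Tail: C_last/k_e = 1.86/0.186 = 10.000
AUC_0→∞ (transdermal patch) = 106.17 + 10.000 = 116.17 µg/mL·h
F = (AUC_ev/D_ev)/(AUC_iv/D_iv) = (116.17/37.5)/(417/25) = 3.09787/16.68 = 0.1857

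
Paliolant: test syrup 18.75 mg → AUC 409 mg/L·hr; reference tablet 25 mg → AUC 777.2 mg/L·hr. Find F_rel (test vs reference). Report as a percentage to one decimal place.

F_rel = 70.2%

F_rel = (AUC_test/D_test) / (AUC_ref/D_ref)
      = (409/18.75) / (777.2/25)
      = 21.8133 / 31.088 = 0.7017 = 70.17%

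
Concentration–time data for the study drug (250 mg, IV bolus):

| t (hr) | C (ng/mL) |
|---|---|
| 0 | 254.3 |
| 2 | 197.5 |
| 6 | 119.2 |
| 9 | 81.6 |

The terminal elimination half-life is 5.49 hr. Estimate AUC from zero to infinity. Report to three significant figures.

Trapezoidal AUC_0→9:
  [0→2]: (254.3+197.5)/2 × 2 = 451.8
  [2→6]: (197.5+119.2)/2 × 4 = 633.4
  [6→9]: (119.2+81.6)/2 × 3 = 301.2
  Sum = 1386.4 ng/mL·hr
k_e = ln2 / t½ = 0.693147 / 5.49 = 0.1263 hr^-1
Extrapolated tail: C_last / k_e = 81.6 / 0.1263 = 646.081
AUC_0→∞ = 1386.4 + 646.081 = 2032.481 ng/mL·hr

AUC = 2030 ng/mL·hr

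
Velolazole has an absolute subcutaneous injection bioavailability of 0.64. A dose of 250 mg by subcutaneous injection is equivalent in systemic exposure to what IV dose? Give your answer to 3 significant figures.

D_iv = 160 mg

Systemic exposure from an extravascular dose = F × D_ev, so the equivalent IV dose is F × D_ev.
D_iv = F × D_ev = 0.64 × 250 = 160 mg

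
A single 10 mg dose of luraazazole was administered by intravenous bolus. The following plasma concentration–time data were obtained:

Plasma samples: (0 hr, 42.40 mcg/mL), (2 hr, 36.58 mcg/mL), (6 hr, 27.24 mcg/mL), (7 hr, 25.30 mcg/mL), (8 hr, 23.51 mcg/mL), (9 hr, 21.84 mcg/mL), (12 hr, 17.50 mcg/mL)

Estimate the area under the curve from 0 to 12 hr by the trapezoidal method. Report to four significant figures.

AUC = 339.0 mcg/mL·hr

Trapezoidal AUC_0→12:
  [0→2]: (42.40+36.58)/2 × 2 = 78.98
  [2→6]: (36.58+27.24)/2 × 4 = 127.64
  [6→7]: (27.24+25.30)/2 × 1 = 26.27
  [7→8]: (25.30+23.51)/2 × 1 = 24.405
  [8→9]: (23.51+21.84)/2 × 1 = 22.675
  [9→12]: (21.84+17.50)/2 × 3 = 59.01
  Sum = 338.98 mcg/mL·hr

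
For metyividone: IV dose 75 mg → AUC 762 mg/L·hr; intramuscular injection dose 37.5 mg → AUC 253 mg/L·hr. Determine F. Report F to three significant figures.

F = (AUC_ev / D_ev) / (AUC_iv / D_iv)
  = (253/37.5) / (762/75)
  = 6.74667 / 10.16 = 0.6640

F = 0.664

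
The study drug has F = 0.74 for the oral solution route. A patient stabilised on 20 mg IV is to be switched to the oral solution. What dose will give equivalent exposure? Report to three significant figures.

For equal systemic exposure: F × D_ev = D_iv
D_ev = D_iv / F = 20 / 0.74 = 27.027 mg

D_oral = 27.0 mg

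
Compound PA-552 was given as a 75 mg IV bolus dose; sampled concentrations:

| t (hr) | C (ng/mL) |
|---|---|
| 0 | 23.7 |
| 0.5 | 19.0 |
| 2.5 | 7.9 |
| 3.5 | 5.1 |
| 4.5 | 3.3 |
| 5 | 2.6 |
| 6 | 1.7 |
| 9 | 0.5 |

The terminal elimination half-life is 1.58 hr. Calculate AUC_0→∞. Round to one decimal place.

Trapezoidal AUC_0→9:
  [0→0.5]: (23.7+19.0)/2 × 0.5 = 10.675
  [0.5→2.5]: (19.0+7.9)/2 × 2 = 26.9
  [2.5→3.5]: (7.9+5.1)/2 × 1 = 6.5
  [3.5→4.5]: (5.1+3.3)/2 × 1 = 4.2
  [4.5→5]: (3.3+2.6)/2 × 0.5 = 1.475
  [5→6]: (2.6+1.7)/2 × 1 = 2.15
  [6→9]: (1.7+0.5)/2 × 3 = 3.3
  Sum = 55.2 ng/mL·hr
k_e = ln2 / t½ = 0.693147 / 1.58 = 0.4387 hr^-1
Extrapolated tail: C_last / k_e = 0.5 / 0.4387 = 1.140
AUC_0→∞ = 55.2 + 1.140 = 56.34 ng/mL·hr

AUC = 56.3 ng/mL·hr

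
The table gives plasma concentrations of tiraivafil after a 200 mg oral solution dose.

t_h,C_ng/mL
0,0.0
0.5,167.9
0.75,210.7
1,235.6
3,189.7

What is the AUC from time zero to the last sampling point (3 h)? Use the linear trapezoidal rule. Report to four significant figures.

AUC = 570.4 ng/mL·h

Trapezoidal AUC_0→3:
  [0→0.5]: (0.0+167.9)/2 × 0.5 = 41.975
  [0.5→0.75]: (167.9+210.7)/2 × 0.25 = 47.325
  [0.75→1]: (210.7+235.6)/2 × 0.25 = 55.7875
  [1→3]: (235.6+189.7)/2 × 2 = 425.3
  Sum = 570.3875 ng/mL·h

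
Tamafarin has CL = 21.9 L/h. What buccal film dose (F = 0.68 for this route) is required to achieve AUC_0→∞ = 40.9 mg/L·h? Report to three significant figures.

Dose = CL × AUC_0→∞ / F
     = 21.9 × 40.9 / 0.68 = 1317.22 mg

Dose = 1320 mg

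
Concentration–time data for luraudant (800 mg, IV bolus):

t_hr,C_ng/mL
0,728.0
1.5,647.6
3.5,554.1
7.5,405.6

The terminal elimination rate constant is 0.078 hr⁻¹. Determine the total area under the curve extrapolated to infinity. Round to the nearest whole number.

AUC = 9353 ng/mL·hr

Trapezoidal AUC_0→7.5:
  [0→1.5]: (728.0+647.6)/2 × 1.5 = 1031.7
  [1.5→3.5]: (647.6+554.1)/2 × 2 = 1201.7
  [3.5→7.5]: (554.1+405.6)/2 × 4 = 1919.4
  Sum = 4152.8 ng/mL·hr
Extrapolated tail: C_last / k_e = 405.6 / 0.078 = 5200.000
AUC_0→∞ = 4152.8 + 5200.000 = 9352.8 ng/mL·hr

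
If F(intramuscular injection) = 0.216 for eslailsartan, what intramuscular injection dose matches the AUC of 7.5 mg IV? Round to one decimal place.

D_intramuscular = 34.7 mg

For equal systemic exposure: F × D_ev = D_iv
D_ev = D_iv / F = 7.5 / 0.216 = 34.7222 mg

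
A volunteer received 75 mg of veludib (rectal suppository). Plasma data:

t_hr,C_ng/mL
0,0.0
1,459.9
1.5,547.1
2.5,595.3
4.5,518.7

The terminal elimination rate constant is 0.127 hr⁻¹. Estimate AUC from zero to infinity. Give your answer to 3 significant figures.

AUC = 6250 ng/mL·hr

Trapezoidal AUC_0→4.5:
  [0→1]: (0.0+459.9)/2 × 1 = 229.95
  [1→1.5]: (459.9+547.1)/2 × 0.5 = 251.75
  [1.5→2.5]: (547.1+595.3)/2 × 1 = 571.2
  [2.5→4.5]: (595.3+518.7)/2 × 2 = 1114.0
  Sum = 2166.9 ng/mL·hr
Extrapolated tail: C_last / k_e = 518.7 / 0.127 = 4084.252
AUC_0→∞ = 2166.9 + 4084.252 = 6251.152 ng/mL·hr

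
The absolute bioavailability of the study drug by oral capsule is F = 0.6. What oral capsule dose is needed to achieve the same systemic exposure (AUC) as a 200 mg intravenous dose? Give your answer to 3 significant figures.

For equal systemic exposure: F × D_ev = D_iv
D_ev = D_iv / F = 200 / 0.6 = 333.333 mg

D_oral = 333 mg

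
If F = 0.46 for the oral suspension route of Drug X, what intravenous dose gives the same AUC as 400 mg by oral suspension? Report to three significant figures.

Systemic exposure from an extravascular dose = F × D_ev, so the equivalent IV dose is F × D_ev.
D_iv = F × D_ev = 0.46 × 400 = 184 mg

D_iv = 184 mg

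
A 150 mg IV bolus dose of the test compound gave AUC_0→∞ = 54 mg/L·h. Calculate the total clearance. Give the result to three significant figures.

CL = Dose_iv / AUC_0→∞
   = 150 / 54 = 2.77778 L/h

CL = 2.78 L/h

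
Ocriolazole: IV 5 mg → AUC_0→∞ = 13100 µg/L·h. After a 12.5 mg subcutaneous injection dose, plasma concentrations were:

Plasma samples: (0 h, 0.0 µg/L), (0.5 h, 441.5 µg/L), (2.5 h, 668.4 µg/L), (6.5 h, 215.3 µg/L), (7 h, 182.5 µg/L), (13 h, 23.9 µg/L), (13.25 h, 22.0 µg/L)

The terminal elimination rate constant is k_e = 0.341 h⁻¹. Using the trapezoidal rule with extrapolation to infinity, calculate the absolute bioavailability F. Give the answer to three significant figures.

Trapezoidal AUC_0→13.25 (subcutaneous injection):
  [0→0.5]: (0.0+441.5)/2 × 0.5 = 110.375
  [0.5→2.5]: (441.5+668.4)/2 × 2 = 1109.9
  [2.5→6.5]: (668.4+215.3)/2 × 4 = 1767.4
  [6.5→7]: (215.3+182.5)/2 × 0.5 = 99.45
  [7→13]: (182.5+23.9)/2 × 6 = 619.2
  [13→13.25]: (23.9+22.0)/2 × 0.25 = 5.7375
  Sum = 3712.0625 µg/L·h
Tail: C_last/k_e = 22.0/0.341 = 64.516
AUC_0→∞ (subcutaneous injection) = 3712.0625 + 64.516 = 3776.5785 µg/L·h
F = (AUC_ev/D_ev)/(AUC_iv/D_iv) = (3776.5785/12.5)/(13100/5) = 302.12628/2620 = 0.1153

F = 0.115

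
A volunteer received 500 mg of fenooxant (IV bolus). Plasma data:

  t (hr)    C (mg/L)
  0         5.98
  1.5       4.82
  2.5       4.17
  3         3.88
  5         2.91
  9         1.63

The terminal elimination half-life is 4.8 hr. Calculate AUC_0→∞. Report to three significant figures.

AUC = 41.8 mg/L·hr

Trapezoidal AUC_0→9:
  [0→1.5]: (5.98+4.82)/2 × 1.5 = 8.1
  [1.5→2.5]: (4.82+4.17)/2 × 1 = 4.495
  [2.5→3]: (4.17+3.88)/2 × 0.5 = 2.0125
  [3→5]: (3.88+2.91)/2 × 2 = 6.79
  [5→9]: (2.91+1.63)/2 × 4 = 9.08
  Sum = 30.4775 mg/L·hr
k_e = ln2 / t½ = 0.693147 / 4.8 = 0.1444 hr^-1
Extrapolated tail: C_last / k_e = 1.63 / 0.1444 = 11.288
AUC_0→∞ = 30.4775 + 11.288 = 41.7655 mg/L·hr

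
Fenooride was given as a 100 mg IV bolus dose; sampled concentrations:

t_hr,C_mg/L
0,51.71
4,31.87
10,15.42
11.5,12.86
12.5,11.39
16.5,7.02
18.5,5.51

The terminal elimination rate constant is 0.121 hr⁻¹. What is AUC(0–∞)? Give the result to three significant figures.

AUC = 437 mg/L·hr

Trapezoidal AUC_0→18.5:
  [0→4]: (51.71+31.87)/2 × 4 = 167.16
  [4→10]: (31.87+15.42)/2 × 6 = 141.87
  [10→11.5]: (15.42+12.86)/2 × 1.5 = 21.21
  [11.5→12.5]: (12.86+11.39)/2 × 1 = 12.125
  [12.5→16.5]: (11.39+7.02)/2 × 4 = 36.82
  [16.5→18.5]: (7.02+5.51)/2 × 2 = 12.53
  Sum = 391.715 mg/L·hr
Extrapolated tail: C_last / k_e = 5.51 / 0.121 = 45.537
AUC_0→∞ = 391.715 + 45.537 = 437.252 mg/L·hr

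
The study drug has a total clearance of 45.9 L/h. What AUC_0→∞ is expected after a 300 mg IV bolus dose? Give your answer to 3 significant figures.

AUC_0→∞ = Dose_iv / CL
        = 300 / 45.9 = 6.53595 mg/L·h

AUC = 6.54 mg/L·h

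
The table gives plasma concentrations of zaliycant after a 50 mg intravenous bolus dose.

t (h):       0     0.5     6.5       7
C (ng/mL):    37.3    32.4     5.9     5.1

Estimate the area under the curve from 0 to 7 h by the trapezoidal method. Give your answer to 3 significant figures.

AUC = 135 ng/mL·h

Trapezoidal AUC_0→7:
  [0→0.5]: (37.3+32.4)/2 × 0.5 = 17.425
  [0.5→6.5]: (32.4+5.9)/2 × 6 = 114.9
  [6.5→7]: (5.9+5.1)/2 × 0.5 = 2.75
  Sum = 135.075 ng/mL·h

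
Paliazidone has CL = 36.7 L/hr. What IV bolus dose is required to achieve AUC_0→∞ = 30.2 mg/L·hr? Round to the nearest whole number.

Dose = 1108 mg

Dose_iv = CL × AUC_0→∞
     = 36.7 × 30.2 = 1108.34 mg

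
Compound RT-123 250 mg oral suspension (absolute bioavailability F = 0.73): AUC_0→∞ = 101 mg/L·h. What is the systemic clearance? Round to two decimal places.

CL = F × Dose / AUC_0→∞
   = 0.73 × 250 / 101 = 1.80693 L/h

CL = 1.81 L/h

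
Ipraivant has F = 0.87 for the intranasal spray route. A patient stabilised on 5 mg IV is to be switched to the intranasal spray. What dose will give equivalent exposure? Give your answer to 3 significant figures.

For equal systemic exposure: F × D_ev = D_iv
D_ev = D_iv / F = 5 / 0.87 = 5.74713 mg

D_intranasal = 5.75 mg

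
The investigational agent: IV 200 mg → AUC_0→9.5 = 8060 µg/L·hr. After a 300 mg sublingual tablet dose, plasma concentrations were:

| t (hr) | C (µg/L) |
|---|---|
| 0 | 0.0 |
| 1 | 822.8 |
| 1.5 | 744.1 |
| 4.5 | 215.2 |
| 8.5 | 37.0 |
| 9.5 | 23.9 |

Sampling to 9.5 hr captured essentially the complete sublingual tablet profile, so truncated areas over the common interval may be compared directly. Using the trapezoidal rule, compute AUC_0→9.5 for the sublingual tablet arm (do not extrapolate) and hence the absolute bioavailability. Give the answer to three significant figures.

Trapezoidal AUC_0→9.5 (sublingual tablet):
  [0→1]: (0.0+822.8)/2 × 1 = 411.4
  [1→1.5]: (822.8+744.1)/2 × 0.5 = 391.725
  [1.5→4.5]: (744.1+215.2)/2 × 3 = 1438.95
  [4.5→8.5]: (215.2+37.0)/2 × 4 = 504.4
  [8.5→9.5]: (37.0+23.9)/2 × 1 = 30.45
  Sum = 2776.925 µg/L·hr
F = (AUC_ev/D_ev)/(AUC_iv/D_iv) = (2776.925/300)/(8060/200) = 9.25642/40.3 = 0.2297

F = 0.230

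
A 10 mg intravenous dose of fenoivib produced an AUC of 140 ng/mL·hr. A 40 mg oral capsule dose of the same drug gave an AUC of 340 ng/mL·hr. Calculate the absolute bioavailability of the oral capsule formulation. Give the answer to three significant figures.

F = 0.607

F = (AUC_ev / D_ev) / (AUC_iv / D_iv)
  = (340/40) / (140/10)
  = 8.5 / 14 = 0.6071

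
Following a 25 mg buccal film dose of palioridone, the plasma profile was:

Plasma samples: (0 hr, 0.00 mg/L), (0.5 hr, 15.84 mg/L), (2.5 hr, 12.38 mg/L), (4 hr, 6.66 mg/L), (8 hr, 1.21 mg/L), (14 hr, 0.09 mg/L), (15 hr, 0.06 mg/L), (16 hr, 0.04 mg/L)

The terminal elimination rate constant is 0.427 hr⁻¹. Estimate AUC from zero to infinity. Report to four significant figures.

Trapezoidal AUC_0→16:
  [0→0.5]: (0.00+15.84)/2 × 0.5 = 3.96
  [0.5→2.5]: (15.84+12.38)/2 × 2 = 28.22
  [2.5→4]: (12.38+6.66)/2 × 1.5 = 14.28
  [4→8]: (6.66+1.21)/2 × 4 = 15.74
  [8→14]: (1.21+0.09)/2 × 6 = 3.9
  [14→15]: (0.09+0.06)/2 × 1 = 0.075
  [15→16]: (0.06+0.04)/2 × 1 = 0.05
  Sum = 66.225 mg/L·hr
Extrapolated tail: C_last / k_e = 0.04 / 0.427 = 0.094
AUC_0→∞ = 66.225 + 0.094 = 66.319 mg/L·hr

AUC = 66.32 mg/L·hr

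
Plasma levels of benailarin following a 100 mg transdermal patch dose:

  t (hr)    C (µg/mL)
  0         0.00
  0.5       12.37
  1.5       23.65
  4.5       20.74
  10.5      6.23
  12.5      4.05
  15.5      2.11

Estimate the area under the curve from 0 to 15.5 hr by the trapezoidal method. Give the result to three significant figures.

Trapezoidal AUC_0→15.5:
  [0→0.5]: (0.00+12.37)/2 × 0.5 = 3.0925
  [0.5→1.5]: (12.37+23.65)/2 × 1 = 18.01
  [1.5→4.5]: (23.65+20.74)/2 × 3 = 66.585
  [4.5→10.5]: (20.74+6.23)/2 × 6 = 80.91
  [10.5→12.5]: (6.23+4.05)/2 × 2 = 10.28
  [12.5→15.5]: (4.05+2.11)/2 × 3 = 9.24
  Sum = 188.1175 µg/mL·hr

AUC = 188 µg/mL·hr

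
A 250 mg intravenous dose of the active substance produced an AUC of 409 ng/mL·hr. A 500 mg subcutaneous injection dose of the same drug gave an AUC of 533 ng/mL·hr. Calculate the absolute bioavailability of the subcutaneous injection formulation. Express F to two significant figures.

F = 0.65

F = (AUC_ev / D_ev) / (AUC_iv / D_iv)
  = (533/500) / (409/250)
  = 1.066 / 1.636 = 0.6516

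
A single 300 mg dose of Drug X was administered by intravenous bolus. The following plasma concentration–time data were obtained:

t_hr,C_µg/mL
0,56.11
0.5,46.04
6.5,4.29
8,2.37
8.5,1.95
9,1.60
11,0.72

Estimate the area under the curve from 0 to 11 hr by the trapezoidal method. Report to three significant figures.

Trapezoidal AUC_0→11:
  [0→0.5]: (56.11+46.04)/2 × 0.5 = 25.5375
  [0.5→6.5]: (46.04+4.29)/2 × 6 = 150.99
  [6.5→8]: (4.29+2.37)/2 × 1.5 = 4.995
  [8→8.5]: (2.37+1.95)/2 × 0.5 = 1.08
  [8.5→9]: (1.95+1.60)/2 × 0.5 = 0.8875
  [9→11]: (1.60+0.72)/2 × 2 = 2.32
  Sum = 185.81 µg/mL·hr

AUC = 186 µg/mL·hr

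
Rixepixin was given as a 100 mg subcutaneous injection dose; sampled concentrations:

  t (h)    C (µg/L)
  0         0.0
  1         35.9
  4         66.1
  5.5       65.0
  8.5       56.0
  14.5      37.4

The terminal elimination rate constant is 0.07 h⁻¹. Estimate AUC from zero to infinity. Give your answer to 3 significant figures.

Trapezoidal AUC_0→14.5:
  [0→1]: (0.0+35.9)/2 × 1 = 17.95
  [1→4]: (35.9+66.1)/2 × 3 = 153.0
  [4→5.5]: (66.1+65.0)/2 × 1.5 = 98.325
  [5.5→8.5]: (65.0+56.0)/2 × 3 = 181.5
  [8.5→14.5]: (56.0+37.4)/2 × 6 = 280.2
  Sum = 730.975 µg/L·h
Extrapolated tail: C_last / k_e = 37.4 / 0.07 = 534.286
AUC_0→∞ = 730.975 + 534.286 = 1265.261 µg/L·h

AUC = 1270 µg/L·h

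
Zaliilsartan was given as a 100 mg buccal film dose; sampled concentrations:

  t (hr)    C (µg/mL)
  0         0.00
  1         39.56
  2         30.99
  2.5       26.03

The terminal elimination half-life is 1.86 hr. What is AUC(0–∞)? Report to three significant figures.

Trapezoidal AUC_0→2.5:
  [0→1]: (0.00+39.56)/2 × 1 = 19.78
  [1→2]: (39.56+30.99)/2 × 1 = 35.275
  [2→2.5]: (30.99+26.03)/2 × 0.5 = 14.255
  Sum = 69.31 µg/mL·hr
k_e = ln2 / t½ = 0.693147 / 1.86 = 0.3727 hr^-1
Extrapolated tail: C_last / k_e = 26.03 / 0.3727 = 69.842
AUC_0→∞ = 69.31 + 69.842 = 139.152 µg/mL·hr

AUC = 139 µg/mL·hr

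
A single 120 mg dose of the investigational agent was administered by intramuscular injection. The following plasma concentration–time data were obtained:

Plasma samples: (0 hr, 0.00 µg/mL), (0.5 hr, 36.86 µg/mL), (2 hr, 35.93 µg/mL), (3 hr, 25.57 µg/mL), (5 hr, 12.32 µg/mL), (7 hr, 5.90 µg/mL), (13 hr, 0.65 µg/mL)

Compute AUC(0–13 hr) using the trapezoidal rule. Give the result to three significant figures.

Trapezoidal AUC_0→13:
  [0→0.5]: (0.00+36.86)/2 × 0.5 = 9.215
  [0.5→2]: (36.86+35.93)/2 × 1.5 = 54.5925
  [2→3]: (35.93+25.57)/2 × 1 = 30.75
  [3→5]: (25.57+12.32)/2 × 2 = 37.89
  [5→7]: (12.32+5.90)/2 × 2 = 18.22
  [7→13]: (5.90+0.65)/2 × 6 = 19.65
  Sum = 170.3175 µg/mL·hr

AUC = 170 µg/mL·hr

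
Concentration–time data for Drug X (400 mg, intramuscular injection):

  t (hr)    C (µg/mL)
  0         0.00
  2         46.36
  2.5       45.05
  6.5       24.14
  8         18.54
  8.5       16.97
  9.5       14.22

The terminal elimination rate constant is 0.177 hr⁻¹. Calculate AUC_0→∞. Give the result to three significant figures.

AUC = 344 µg/mL·hr

Trapezoidal AUC_0→9.5:
  [0→2]: (0.00+46.36)/2 × 2 = 46.36
  [2→2.5]: (46.36+45.05)/2 × 0.5 = 22.8525
  [2.5→6.5]: (45.05+24.14)/2 × 4 = 138.38
  [6.5→8]: (24.14+18.54)/2 × 1.5 = 32.01
  [8→8.5]: (18.54+16.97)/2 × 0.5 = 8.8775
  [8.5→9.5]: (16.97+14.22)/2 × 1 = 15.595
  Sum = 264.075 µg/mL·hr
Extrapolated tail: C_last / k_e = 14.22 / 0.177 = 80.339
AUC_0→∞ = 264.075 + 80.339 = 344.414 µg/mL·hr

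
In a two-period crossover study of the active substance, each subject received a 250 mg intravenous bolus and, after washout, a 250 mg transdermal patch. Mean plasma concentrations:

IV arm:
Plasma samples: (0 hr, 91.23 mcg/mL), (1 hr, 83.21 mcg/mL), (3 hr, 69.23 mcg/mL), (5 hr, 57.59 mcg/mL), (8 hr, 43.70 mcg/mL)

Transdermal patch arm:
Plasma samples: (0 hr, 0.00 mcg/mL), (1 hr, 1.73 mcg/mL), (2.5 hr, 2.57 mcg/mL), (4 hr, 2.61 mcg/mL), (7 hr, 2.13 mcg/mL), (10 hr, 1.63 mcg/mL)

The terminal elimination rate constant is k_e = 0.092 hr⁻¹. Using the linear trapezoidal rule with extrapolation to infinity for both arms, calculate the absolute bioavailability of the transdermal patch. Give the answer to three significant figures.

F = 0.0387

Trapezoidal AUC_0→8 (IV):
  [0→1]: (91.23+83.21)/2 × 1 = 87.22
  [1→3]: (83.21+69.23)/2 × 2 = 152.44
  [3→5]: (69.23+57.59)/2 × 2 = 126.82
  [5→8]: (57.59+43.70)/2 × 3 = 151.935
  Sum = 518.415 mcg/mL·hr
IV tail: 43.70/0.092 = 475.000; AUC_iv,0→∞ = 518.415 + 475.000 = 993.415 mcg/mL·hr
Trapezoidal AUC_0→10 (transdermal patch):
  [0→1]: (0.00+1.73)/2 × 1 = 0.865
  [1→2.5]: (1.73+2.57)/2 × 1.5 = 3.225
  [2.5→4]: (2.57+2.61)/2 × 1.5 = 3.885
  [4→7]: (2.61+2.13)/2 × 3 = 7.11
  [7→10]: (2.13+1.63)/2 × 3 = 5.64
  Sum = 20.725 mcg/mL·hr
transdermal patch tail: 1.63/0.092 = 17.717; AUC_ev,0→∞ = 20.725 + 17.717 = 38.442 mcg/mL·hr
F = (AUC_ev/D_ev)/(AUC_iv/D_iv) = (38.442/250)/(993.415/250) = 0.153768/3.97366 = 0.0387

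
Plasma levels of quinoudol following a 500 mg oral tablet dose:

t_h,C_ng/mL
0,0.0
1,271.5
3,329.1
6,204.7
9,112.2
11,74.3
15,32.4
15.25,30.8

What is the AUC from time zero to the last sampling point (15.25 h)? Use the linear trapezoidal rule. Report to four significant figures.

Trapezoidal AUC_0→15.25:
  [0→1]: (0.0+271.5)/2 × 1 = 135.75
  [1→3]: (271.5+329.1)/2 × 2 = 600.6
  [3→6]: (329.1+204.7)/2 × 3 = 800.7
  [6→9]: (204.7+112.2)/2 × 3 = 475.35
  [9→11]: (112.2+74.3)/2 × 2 = 186.5
  [11→15]: (74.3+32.4)/2 × 4 = 213.4
  [15→15.25]: (32.4+30.8)/2 × 0.25 = 7.9
  Sum = 2420.2 ng/mL·h

AUC = 2420 ng/mL·h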